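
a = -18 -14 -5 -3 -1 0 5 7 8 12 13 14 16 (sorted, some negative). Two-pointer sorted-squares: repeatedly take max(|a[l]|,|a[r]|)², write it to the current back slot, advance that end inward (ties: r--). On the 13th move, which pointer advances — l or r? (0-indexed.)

r

l=0 r=12: |-18|>|16| out[12]=324, l++
l=1 r=12: |-14|<=|16| out[11]=256, r--
l=1 r=11: |-14|<=|14| out[10]=196, r--
l=1 r=10: |-14|>|13| out[9]=196, l++
l=2 r=10: |-5|<=|13| out[8]=169, r--
l=2 r=9: |-5|<=|12| out[7]=144, r--
l=2 r=8: |-5|<=|8| out[6]=64, r--
l=2 r=7: |-5|<=|7| out[5]=49, r--
l=2 r=6: |-5|<=|5| out[4]=25, r--
l=2 r=5: |-5|>|0| out[3]=25, l++
l=3 r=5: |-3|>|0| out[2]=9, l++
l=4 r=5: |-1|>|0| out[1]=1, l++
l=5 r=5: |0|<=|0| out[0]=0, r--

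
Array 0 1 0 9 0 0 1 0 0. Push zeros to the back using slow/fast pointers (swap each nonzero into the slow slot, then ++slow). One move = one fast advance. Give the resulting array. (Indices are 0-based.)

(s=0,f=0) a[fast]=0 → fast++
(s=0,f=1) a[fast]=1≠0 swap→a[0]=1 → slow++,fast++
(s=1,f=2) a[fast]=0 → fast++
(s=1,f=3) a[fast]=9≠0 swap→a[1]=9 → slow++,fast++
(s=2,f=4) a[fast]=0 → fast++
(s=2,f=5) a[fast]=0 → fast++
(s=2,f=6) a[fast]=1≠0 swap→a[2]=1 → slow++,fast++
(s=3,f=7) a[fast]=0 → fast++
(s=3,f=8) a[fast]=0 → fast++

[1, 9, 1, 0, 0, 0, 0, 0, 0]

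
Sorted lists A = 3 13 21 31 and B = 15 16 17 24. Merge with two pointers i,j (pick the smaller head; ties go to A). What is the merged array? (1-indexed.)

[i=1,j=1] A[i]=3<=B[j]=15 take 3 → i++
[i=2,j=1] A[i]=13<=B[j]=15 take 13 → i++
[i=3,j=1] A[i]=21>B[j]=15 take 15 → j++
[i=3,j=2] A[i]=21>B[j]=16 take 16 → j++
[i=3,j=3] A[i]=21>B[j]=17 take 17 → j++
[i=3,j=4] A[i]=21<=B[j]=24 take 21 → i++
[i=4,j=4] A[i]=31>B[j]=24 take 24 → j++
[i=4,j=5] B done, take A[i]=31 → i++

[3, 13, 15, 16, 17, 21, 24, 31]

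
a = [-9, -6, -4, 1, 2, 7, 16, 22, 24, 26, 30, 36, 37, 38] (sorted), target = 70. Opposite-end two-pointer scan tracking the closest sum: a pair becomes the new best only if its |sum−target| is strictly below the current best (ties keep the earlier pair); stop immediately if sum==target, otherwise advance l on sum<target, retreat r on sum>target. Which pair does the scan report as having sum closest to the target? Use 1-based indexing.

pair (30, 38) with sum 68 (|Δ|=2)

[1,14] -9+38=29 d=41 * → l++
[2,14] -6+38=32 d=38 * → l++
[3,14] -4+38=34 d=36 * → l++
[4,14] 1+38=39 d=31 * → l++
[5,14] 2+38=40 d=30 * → l++
[6,14] 7+38=45 d=25 * → l++
[7,14] 16+38=54 d=16 * → l++
[8,14] 22+38=60 d=10 * → l++
[9,14] 24+38=62 d=8 * → l++
[10,14] 26+38=64 d=6 * → l++
[11,14] 30+38=68 d=2 * → l++
[12,14] 36+38=74 d=4 → r--
[12,13] 36+37=73 d=3 → r--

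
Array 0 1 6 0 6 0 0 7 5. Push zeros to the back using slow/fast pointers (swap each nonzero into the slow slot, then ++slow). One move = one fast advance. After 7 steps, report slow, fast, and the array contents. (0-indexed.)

slow=3, fast=7, a=[1, 6, 6, 0, 0, 0, 0, 7, 5]

(s=0,f=0) a[fast]=0 → fast++
(s=0,f=1) a[fast]=1≠0 swap→a[0]=1 → slow++,fast++
(s=1,f=2) a[fast]=6≠0 swap→a[1]=6 → slow++,fast++
(s=2,f=3) a[fast]=0 → fast++
(s=2,f=4) a[fast]=6≠0 swap→a[2]=6 → slow++,fast++
(s=3,f=5) a[fast]=0 → fast++
(s=3,f=6) a[fast]=0 → fast++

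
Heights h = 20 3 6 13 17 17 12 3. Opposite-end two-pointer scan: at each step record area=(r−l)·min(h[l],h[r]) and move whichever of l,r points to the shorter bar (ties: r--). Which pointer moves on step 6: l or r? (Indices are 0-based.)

r

[0,7] min(20,3)*7=21 best=21 * → r--
[0,6] min(20,12)*6=72 best=72 * → r--
[0,5] min(20,17)*5=85 best=85 * → r--
[0,4] min(20,17)*4=68 best=85 → r--
[0,3] min(20,13)*3=39 best=85 → r--
[0,2] min(20,6)*2=12 best=85 → r--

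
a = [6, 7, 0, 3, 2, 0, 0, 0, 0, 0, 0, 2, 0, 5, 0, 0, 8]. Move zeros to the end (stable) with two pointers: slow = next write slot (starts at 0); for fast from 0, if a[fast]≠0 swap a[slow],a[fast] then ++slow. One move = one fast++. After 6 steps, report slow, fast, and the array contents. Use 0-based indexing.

(s=0,f=0) a[fast]=6≠0 swap→a[0]=6 → slow++,fast++
(s=1,f=1) a[fast]=7≠0 swap→a[1]=7 → slow++,fast++
(s=2,f=2) a[fast]=0 → fast++
(s=2,f=3) a[fast]=3≠0 swap→a[2]=3 → slow++,fast++
(s=3,f=4) a[fast]=2≠0 swap→a[3]=2 → slow++,fast++
(s=4,f=5) a[fast]=0 → fast++

slow=4, fast=6, a=[6, 7, 3, 2, 0, 0, 0, 0, 0, 0, 0, 2, 0, 5, 0, 0, 8]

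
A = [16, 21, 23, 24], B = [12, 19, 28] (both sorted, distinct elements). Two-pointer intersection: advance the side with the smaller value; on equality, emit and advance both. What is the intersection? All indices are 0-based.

intersection = []

i=0 j=0: 16>12, j++
i=0 j=1: 16<19, i++
i=1 j=1: 21>19, j++
i=1 j=2: 21<28, i++
i=2 j=2: 23<28, i++
i=3 j=2: 24<28, i++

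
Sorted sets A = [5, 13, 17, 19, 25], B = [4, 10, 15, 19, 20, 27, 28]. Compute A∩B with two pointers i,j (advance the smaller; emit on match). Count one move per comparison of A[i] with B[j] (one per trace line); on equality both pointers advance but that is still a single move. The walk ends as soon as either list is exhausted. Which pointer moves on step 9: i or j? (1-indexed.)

[i=1,j=1] 5>4 → j++
[i=1,j=2] 5<10 → i++
[i=2,j=2] 13>10 → j++
[i=2,j=3] 13<15 → i++
[i=3,j=3] 17>15 → j++
[i=3,j=4] 17<19 → i++
[i=4,j=4] 19==19 emit → i++,j++
[i=5,j=5] 25>20 → j++
[i=5,j=6] 25<27 → i++

i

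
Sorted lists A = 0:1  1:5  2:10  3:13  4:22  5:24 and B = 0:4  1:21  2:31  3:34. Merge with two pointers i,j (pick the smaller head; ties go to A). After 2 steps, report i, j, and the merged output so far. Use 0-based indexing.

i=1, j=1, merged so far=[1, 4]

i=0 j=0: A[i]=1<=B[j]=4 take 1, i++
i=1 j=0: A[i]=5>B[j]=4 take 4, j++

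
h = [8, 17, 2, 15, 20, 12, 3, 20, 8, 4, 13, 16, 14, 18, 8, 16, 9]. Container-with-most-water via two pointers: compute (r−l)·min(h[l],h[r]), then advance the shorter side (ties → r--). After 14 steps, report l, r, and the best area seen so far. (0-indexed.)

l=4, r=6, best area=224

l=0 r=16: min(8,9)*16=128 best=128 *, l++
l=1 r=16: min(17,9)*15=135 best=135 *, r--
l=1 r=15: min(17,16)*14=224 best=224 *, r--
l=1 r=14: min(17,8)*13=104 best=224, r--
l=1 r=13: min(17,18)*12=204 best=224, l++
l=2 r=13: min(2,18)*11=22 best=224, l++
l=3 r=13: min(15,18)*10=150 best=224, l++
l=4 r=13: min(20,18)*9=162 best=224, r--
l=4 r=12: min(20,14)*8=112 best=224, r--
l=4 r=11: min(20,16)*7=112 best=224, r--
l=4 r=10: min(20,13)*6=78 best=224, r--
l=4 r=9: min(20,4)*5=20 best=224, r--
l=4 r=8: min(20,8)*4=32 best=224, r--
l=4 r=7: min(20,20)*3=60 best=224, r--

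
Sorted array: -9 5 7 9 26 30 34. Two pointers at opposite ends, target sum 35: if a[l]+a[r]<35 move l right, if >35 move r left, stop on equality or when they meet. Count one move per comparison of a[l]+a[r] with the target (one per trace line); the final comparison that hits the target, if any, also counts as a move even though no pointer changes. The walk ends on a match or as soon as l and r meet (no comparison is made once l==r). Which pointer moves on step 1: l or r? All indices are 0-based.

l

[0,6] -9+34=25 <35 → l++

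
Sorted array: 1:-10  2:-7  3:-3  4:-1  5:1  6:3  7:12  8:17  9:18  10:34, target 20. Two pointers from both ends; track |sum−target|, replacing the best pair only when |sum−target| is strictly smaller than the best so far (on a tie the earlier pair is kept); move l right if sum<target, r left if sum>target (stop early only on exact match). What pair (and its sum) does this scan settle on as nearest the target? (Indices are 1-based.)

[1,10] -10+34=24 d=4 * → r--
[1,9] -10+18=8 d=12 → l++
[2,9] -7+18=11 d=9 → l++
[3,9] -3+18=15 d=5 → l++
[4,9] -1+18=17 d=3 * → l++
[5,9] 1+18=19 d=1 * → l++
[6,9] 3+18=21 d=1 → r--
[6,8] 3+17=20 d=0 * → stop

pair (3, 17) with sum 20 (|Δ|=0)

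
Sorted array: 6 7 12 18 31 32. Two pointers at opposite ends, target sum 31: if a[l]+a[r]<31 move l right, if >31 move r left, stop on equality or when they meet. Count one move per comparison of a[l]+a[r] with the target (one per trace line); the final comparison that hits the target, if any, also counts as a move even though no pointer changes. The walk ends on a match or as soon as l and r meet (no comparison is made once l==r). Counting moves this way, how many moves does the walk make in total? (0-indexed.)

5 moves

[0,5] 6+32=38 >31 → r--
[0,4] 6+31=37 >31 → r--
[0,3] 6+18=24 <31 → l++
[1,3] 7+18=25 <31 → l++
[2,3] 12+18=30 <31 → l++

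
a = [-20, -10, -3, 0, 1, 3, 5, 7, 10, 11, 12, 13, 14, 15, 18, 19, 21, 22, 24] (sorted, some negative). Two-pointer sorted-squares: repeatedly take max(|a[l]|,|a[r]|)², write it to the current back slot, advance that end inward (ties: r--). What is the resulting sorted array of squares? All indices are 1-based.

l=1 r=19: |-20|<=|24| out[19]=576, r--
l=1 r=18: |-20|<=|22| out[18]=484, r--
l=1 r=17: |-20|<=|21| out[17]=441, r--
l=1 r=16: |-20|>|19| out[16]=400, l++
l=2 r=16: |-10|<=|19| out[15]=361, r--
l=2 r=15: |-10|<=|18| out[14]=324, r--
l=2 r=14: |-10|<=|15| out[13]=225, r--
l=2 r=13: |-10|<=|14| out[12]=196, r--
l=2 r=12: |-10|<=|13| out[11]=169, r--
l=2 r=11: |-10|<=|12| out[10]=144, r--
l=2 r=10: |-10|<=|11| out[9]=121, r--
l=2 r=9: |-10|<=|10| out[8]=100, r--
l=2 r=8: |-10|>|7| out[7]=100, l++
l=3 r=8: |-3|<=|7| out[6]=49, r--
l=3 r=7: |-3|<=|5| out[5]=25, r--
l=3 r=6: |-3|<=|3| out[4]=9, r--
l=3 r=5: |-3|>|1| out[3]=9, l++
l=4 r=5: |0|<=|1| out[2]=1, r--
l=4 r=4: |0|<=|0| out[1]=0, r--

[0, 1, 9, 9, 25, 49, 100, 100, 121, 144, 169, 196, 225, 324, 361, 400, 441, 484, 576]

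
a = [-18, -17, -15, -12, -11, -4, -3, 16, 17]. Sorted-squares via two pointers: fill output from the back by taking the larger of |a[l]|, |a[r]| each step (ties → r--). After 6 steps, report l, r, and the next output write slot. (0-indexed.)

[0,8] |-18|>|17| out[8]=324 → l++
[1,8] |-17|<=|17| out[7]=289 → r--
[1,7] |-17|>|16| out[6]=289 → l++
[2,7] |-15|<=|16| out[5]=256 → r--
[2,6] |-15|>|-3| out[4]=225 → l++
[3,6] |-12|>|-3| out[3]=144 → l++

l=4, r=6, next write slot=2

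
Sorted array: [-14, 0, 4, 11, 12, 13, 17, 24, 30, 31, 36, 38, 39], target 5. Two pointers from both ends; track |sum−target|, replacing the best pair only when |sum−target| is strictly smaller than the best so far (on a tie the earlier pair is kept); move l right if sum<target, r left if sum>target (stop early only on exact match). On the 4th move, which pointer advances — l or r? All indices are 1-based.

l=1 r=13: -14+39=25 d=20 *, r--
l=1 r=12: -14+38=24 d=19 *, r--
l=1 r=11: -14+36=22 d=17 *, r--
l=1 r=10: -14+31=17 d=12 *, r--

r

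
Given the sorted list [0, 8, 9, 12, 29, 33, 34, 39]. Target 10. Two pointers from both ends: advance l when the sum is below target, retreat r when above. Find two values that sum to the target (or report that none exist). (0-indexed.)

no pair

[0,7] 0+39=39 >10 → r--
[0,6] 0+34=34 >10 → r--
[0,5] 0+33=33 >10 → r--
[0,4] 0+29=29 >10 → r--
[0,3] 0+12=12 >10 → r--
[0,2] 0+9=9 <10 → l++
[1,2] 8+9=17 >10 → r--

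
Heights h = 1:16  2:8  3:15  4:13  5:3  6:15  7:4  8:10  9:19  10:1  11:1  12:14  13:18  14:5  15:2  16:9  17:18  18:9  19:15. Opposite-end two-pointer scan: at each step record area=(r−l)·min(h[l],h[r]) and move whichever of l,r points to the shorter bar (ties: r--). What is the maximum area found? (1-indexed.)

max area = 270

l=1 r=19: min(16,15)*18=270 best=270 *, r--
l=1 r=18: min(16,9)*17=153 best=270, r--
l=1 r=17: min(16,18)*16=256 best=270, l++
l=2 r=17: min(8,18)*15=120 best=270, l++
l=3 r=17: min(15,18)*14=210 best=270, l++
l=4 r=17: min(13,18)*13=169 best=270, l++
l=5 r=17: min(3,18)*12=36 best=270, l++
l=6 r=17: min(15,18)*11=165 best=270, l++
l=7 r=17: min(4,18)*10=40 best=270, l++
l=8 r=17: min(10,18)*9=90 best=270, l++
l=9 r=17: min(19,18)*8=144 best=270, r--
l=9 r=16: min(19,9)*7=63 best=270, r--
l=9 r=15: min(19,2)*6=12 best=270, r--
l=9 r=14: min(19,5)*5=25 best=270, r--
l=9 r=13: min(19,18)*4=72 best=270, r--
l=9 r=12: min(19,14)*3=42 best=270, r--
l=9 r=11: min(19,1)*2=2 best=270, r--
l=9 r=10: min(19,1)*1=1 best=270, r--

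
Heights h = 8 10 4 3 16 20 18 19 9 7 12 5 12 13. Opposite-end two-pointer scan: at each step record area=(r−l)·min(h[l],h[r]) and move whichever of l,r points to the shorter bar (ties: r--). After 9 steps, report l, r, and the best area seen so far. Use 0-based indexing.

l=0 r=13: min(8,13)*13=104 best=104 *, l++
l=1 r=13: min(10,13)*12=120 best=120 *, l++
l=2 r=13: min(4,13)*11=44 best=120, l++
l=3 r=13: min(3,13)*10=30 best=120, l++
l=4 r=13: min(16,13)*9=117 best=120, r--
l=4 r=12: min(16,12)*8=96 best=120, r--
l=4 r=11: min(16,5)*7=35 best=120, r--
l=4 r=10: min(16,12)*6=72 best=120, r--
l=4 r=9: min(16,7)*5=35 best=120, r--

l=4, r=8, best area=120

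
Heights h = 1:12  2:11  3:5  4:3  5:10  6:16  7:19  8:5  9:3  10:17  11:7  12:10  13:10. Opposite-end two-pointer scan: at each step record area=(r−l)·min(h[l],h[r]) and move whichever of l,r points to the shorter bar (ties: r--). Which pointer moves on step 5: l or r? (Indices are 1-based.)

l=1 r=13: min(12,10)*12=120 best=120 *, r--
l=1 r=12: min(12,10)*11=110 best=120, r--
l=1 r=11: min(12,7)*10=70 best=120, r--
l=1 r=10: min(12,17)*9=108 best=120, l++
l=2 r=10: min(11,17)*8=88 best=120, l++

l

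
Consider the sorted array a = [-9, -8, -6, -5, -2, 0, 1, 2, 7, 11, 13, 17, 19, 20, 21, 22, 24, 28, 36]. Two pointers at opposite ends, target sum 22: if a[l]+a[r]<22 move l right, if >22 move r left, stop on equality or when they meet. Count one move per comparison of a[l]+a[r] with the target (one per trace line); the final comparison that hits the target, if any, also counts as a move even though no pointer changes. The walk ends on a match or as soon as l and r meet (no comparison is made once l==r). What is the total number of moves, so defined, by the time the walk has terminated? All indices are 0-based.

l=0 r=18: -9+36=27 >22, r--
l=0 r=17: -9+28=19 <22, l++
l=1 r=17: -8+28=20 <22, l++
l=2 r=17: -6+28=22, found

4 moves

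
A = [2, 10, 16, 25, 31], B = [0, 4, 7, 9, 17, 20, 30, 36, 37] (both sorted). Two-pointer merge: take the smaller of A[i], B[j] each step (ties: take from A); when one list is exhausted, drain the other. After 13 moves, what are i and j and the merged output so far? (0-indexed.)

i=5, j=8, merged so far=[0, 2, 4, 7, 9, 10, 16, 17, 20, 25, 30, 31, 36]

[i=0,j=0] A[i]=2>B[j]=0 take 0 → j++
[i=0,j=1] A[i]=2<=B[j]=4 take 2 → i++
[i=1,j=1] A[i]=10>B[j]=4 take 4 → j++
[i=1,j=2] A[i]=10>B[j]=7 take 7 → j++
[i=1,j=3] A[i]=10>B[j]=9 take 9 → j++
[i=1,j=4] A[i]=10<=B[j]=17 take 10 → i++
[i=2,j=4] A[i]=16<=B[j]=17 take 16 → i++
[i=3,j=4] A[i]=25>B[j]=17 take 17 → j++
[i=3,j=5] A[i]=25>B[j]=20 take 20 → j++
[i=3,j=6] A[i]=25<=B[j]=30 take 25 → i++
[i=4,j=6] A[i]=31>B[j]=30 take 30 → j++
[i=4,j=7] A[i]=31<=B[j]=36 take 31 → i++
[i=5,j=7] A done, take B[j]=36 → j++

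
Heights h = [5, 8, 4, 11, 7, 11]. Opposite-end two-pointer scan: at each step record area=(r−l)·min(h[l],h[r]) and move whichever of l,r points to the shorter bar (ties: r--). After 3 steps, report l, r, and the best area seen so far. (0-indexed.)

l=3, r=5, best area=32

[0,5] min(5,11)*5=25 best=25 * → l++
[1,5] min(8,11)*4=32 best=32 * → l++
[2,5] min(4,11)*3=12 best=32 → l++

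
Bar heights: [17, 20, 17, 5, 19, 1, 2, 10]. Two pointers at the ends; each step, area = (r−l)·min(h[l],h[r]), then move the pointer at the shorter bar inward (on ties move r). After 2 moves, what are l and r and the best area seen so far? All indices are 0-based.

l=0, r=5, best area=70

[0,7] min(17,10)*7=70 best=70 * → r--
[0,6] min(17,2)*6=12 best=70 → r--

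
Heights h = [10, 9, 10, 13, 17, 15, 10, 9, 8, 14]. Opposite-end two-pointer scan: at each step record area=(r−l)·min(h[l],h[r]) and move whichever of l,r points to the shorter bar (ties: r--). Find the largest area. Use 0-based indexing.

max area = 90

[0,9] min(10,14)*9=90 best=90 * → l++
[1,9] min(9,14)*8=72 best=90 → l++
[2,9] min(10,14)*7=70 best=90 → l++
[3,9] min(13,14)*6=78 best=90 → l++
[4,9] min(17,14)*5=70 best=90 → r--
[4,8] min(17,8)*4=32 best=90 → r--
[4,7] min(17,9)*3=27 best=90 → r--
[4,6] min(17,10)*2=20 best=90 → r--
[4,5] min(17,15)*1=15 best=90 → r--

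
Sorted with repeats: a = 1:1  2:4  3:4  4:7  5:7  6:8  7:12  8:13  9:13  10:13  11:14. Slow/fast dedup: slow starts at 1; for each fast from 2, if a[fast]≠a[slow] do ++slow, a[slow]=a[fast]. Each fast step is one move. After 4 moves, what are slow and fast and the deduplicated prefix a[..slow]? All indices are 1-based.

slow=1 fast=2: a[fast]=4≠a[slow]=1 write a[2]=4, slow++,fast++
slow=2 fast=3: a[fast]=4=a[slow] dup, fast++
slow=2 fast=4: a[fast]=7≠a[slow]=4 write a[3]=7, slow++,fast++
slow=3 fast=5: a[fast]=7=a[slow] dup, fast++

slow=3, fast=6, prefix=[1, 4, 7]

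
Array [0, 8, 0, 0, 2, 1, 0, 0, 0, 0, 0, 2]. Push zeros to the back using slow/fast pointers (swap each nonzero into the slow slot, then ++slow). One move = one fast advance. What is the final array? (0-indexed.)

[8, 2, 1, 2, 0, 0, 0, 0, 0, 0, 0, 0]

slow=0 fast=0: a[fast]=0, fast++
slow=0 fast=1: a[fast]=8≠0 swap→a[0]=8, slow++,fast++
slow=1 fast=2: a[fast]=0, fast++
slow=1 fast=3: a[fast]=0, fast++
slow=1 fast=4: a[fast]=2≠0 swap→a[1]=2, slow++,fast++
slow=2 fast=5: a[fast]=1≠0 swap→a[2]=1, slow++,fast++
slow=3 fast=6: a[fast]=0, fast++
slow=3 fast=7: a[fast]=0, fast++
slow=3 fast=8: a[fast]=0, fast++
slow=3 fast=9: a[fast]=0, fast++
slow=3 fast=10: a[fast]=0, fast++
slow=3 fast=11: a[fast]=2≠0 swap→a[3]=2, slow++,fast++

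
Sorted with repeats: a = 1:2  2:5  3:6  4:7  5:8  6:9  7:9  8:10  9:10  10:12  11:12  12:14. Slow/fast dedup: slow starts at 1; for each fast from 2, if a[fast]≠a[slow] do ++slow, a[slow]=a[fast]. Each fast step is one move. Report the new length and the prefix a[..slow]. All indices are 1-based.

(s=1,f=2) a[fast]=5≠a[slow]=2 write a[2]=5 → slow++,fast++
(s=2,f=3) a[fast]=6≠a[slow]=5 write a[3]=6 → slow++,fast++
(s=3,f=4) a[fast]=7≠a[slow]=6 write a[4]=7 → slow++,fast++
(s=4,f=5) a[fast]=8≠a[slow]=7 write a[5]=8 → slow++,fast++
(s=5,f=6) a[fast]=9≠a[slow]=8 write a[6]=9 → slow++,fast++
(s=6,f=7) a[fast]=9=a[slow] dup → fast++
(s=6,f=8) a[fast]=10≠a[slow]=9 write a[7]=10 → slow++,fast++
(s=7,f=9) a[fast]=10=a[slow] dup → fast++
(s=7,f=10) a[fast]=12≠a[slow]=10 write a[8]=12 → slow++,fast++
(s=8,f=11) a[fast]=12=a[slow] dup → fast++
(s=8,f=12) a[fast]=14≠a[slow]=12 write a[9]=14 → slow++,fast++

length 9; prefix = [2, 5, 6, 7, 8, 9, 10, 12, 14]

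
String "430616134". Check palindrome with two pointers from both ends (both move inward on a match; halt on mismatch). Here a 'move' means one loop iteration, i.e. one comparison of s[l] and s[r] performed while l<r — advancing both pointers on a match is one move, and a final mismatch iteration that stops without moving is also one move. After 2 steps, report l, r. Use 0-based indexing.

l=2, r=6

l=0 r=8: '4'=='4', l++,r--
l=1 r=7: '3'=='3', l++,r--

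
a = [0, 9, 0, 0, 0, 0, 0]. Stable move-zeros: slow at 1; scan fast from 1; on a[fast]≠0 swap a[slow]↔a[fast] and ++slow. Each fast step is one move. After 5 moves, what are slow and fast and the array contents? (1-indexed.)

slow=1 fast=1: a[fast]=0, fast++
slow=1 fast=2: a[fast]=9≠0 swap→a[1]=9, slow++,fast++
slow=2 fast=3: a[fast]=0, fast++
slow=2 fast=4: a[fast]=0, fast++
slow=2 fast=5: a[fast]=0, fast++

slow=2, fast=6, a=[9, 0, 0, 0, 0, 0, 0]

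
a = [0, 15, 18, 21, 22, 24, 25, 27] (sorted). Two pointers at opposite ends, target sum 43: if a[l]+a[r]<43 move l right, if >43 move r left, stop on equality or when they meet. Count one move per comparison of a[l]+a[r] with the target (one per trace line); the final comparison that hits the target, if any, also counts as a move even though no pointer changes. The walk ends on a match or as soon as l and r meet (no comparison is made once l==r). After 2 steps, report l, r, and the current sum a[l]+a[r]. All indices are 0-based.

[0,7] 0+27=27 <43 → l++
[1,7] 15+27=42 <43 → l++

l=2, r=7, sum=45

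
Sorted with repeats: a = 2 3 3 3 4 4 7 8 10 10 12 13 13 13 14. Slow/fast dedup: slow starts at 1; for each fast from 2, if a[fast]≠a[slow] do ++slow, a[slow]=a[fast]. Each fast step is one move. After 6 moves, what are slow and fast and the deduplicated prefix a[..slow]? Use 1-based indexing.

slow=4, fast=8, prefix=[2, 3, 4, 7]

(s=1,f=2) a[fast]=3≠a[slow]=2 write a[2]=3 → slow++,fast++
(s=2,f=3) a[fast]=3=a[slow] dup → fast++
(s=2,f=4) a[fast]=3=a[slow] dup → fast++
(s=2,f=5) a[fast]=4≠a[slow]=3 write a[3]=4 → slow++,fast++
(s=3,f=6) a[fast]=4=a[slow] dup → fast++
(s=3,f=7) a[fast]=7≠a[slow]=4 write a[4]=7 → slow++,fast++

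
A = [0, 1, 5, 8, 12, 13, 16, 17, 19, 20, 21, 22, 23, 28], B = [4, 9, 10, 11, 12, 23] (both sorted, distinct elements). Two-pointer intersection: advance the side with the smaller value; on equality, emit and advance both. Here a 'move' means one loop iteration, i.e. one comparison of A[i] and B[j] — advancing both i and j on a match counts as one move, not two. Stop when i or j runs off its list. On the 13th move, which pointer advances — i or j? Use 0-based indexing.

i

[i=0,j=0] 0<4 → i++
[i=1,j=0] 1<4 → i++
[i=2,j=0] 5>4 → j++
[i=2,j=1] 5<9 → i++
[i=3,j=1] 8<9 → i++
[i=4,j=1] 12>9 → j++
[i=4,j=2] 12>10 → j++
[i=4,j=3] 12>11 → j++
[i=4,j=4] 12==12 emit → i++,j++
[i=5,j=5] 13<23 → i++
[i=6,j=5] 16<23 → i++
[i=7,j=5] 17<23 → i++
[i=8,j=5] 19<23 → i++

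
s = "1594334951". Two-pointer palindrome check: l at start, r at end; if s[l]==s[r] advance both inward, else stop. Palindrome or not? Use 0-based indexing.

l=0 r=9: '1'=='1', l++,r--
l=1 r=8: '5'=='5', l++,r--
l=2 r=7: '9'=='9', l++,r--
l=3 r=6: '4'=='4', l++,r--
l=4 r=5: '3'=='3', l++,r--

palindrome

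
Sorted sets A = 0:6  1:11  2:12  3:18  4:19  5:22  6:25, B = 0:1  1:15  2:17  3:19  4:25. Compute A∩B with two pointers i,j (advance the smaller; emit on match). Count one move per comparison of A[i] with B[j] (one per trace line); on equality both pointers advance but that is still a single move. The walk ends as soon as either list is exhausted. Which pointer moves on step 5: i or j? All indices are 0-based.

j

[i=0,j=0] 6>1 → j++
[i=0,j=1] 6<15 → i++
[i=1,j=1] 11<15 → i++
[i=2,j=1] 12<15 → i++
[i=3,j=1] 18>15 → j++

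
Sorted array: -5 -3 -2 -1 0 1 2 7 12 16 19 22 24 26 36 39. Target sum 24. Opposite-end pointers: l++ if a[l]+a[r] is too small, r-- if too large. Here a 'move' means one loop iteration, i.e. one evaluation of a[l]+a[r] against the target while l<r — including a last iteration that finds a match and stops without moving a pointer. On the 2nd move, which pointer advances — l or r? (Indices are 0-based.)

l=0 r=15: -5+39=34 >24, r--
l=0 r=14: -5+36=31 >24, r--

r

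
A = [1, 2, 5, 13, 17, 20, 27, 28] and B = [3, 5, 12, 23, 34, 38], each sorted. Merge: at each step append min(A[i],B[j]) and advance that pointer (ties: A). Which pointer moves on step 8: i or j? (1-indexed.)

i

i=1 j=1: A[i]=1<=B[j]=3 take 1, i++
i=2 j=1: A[i]=2<=B[j]=3 take 2, i++
i=3 j=1: A[i]=5>B[j]=3 take 3, j++
i=3 j=2: A[i]=5<=B[j]=5 take 5, i++
i=4 j=2: A[i]=13>B[j]=5 take 5, j++
i=4 j=3: A[i]=13>B[j]=12 take 12, j++
i=4 j=4: A[i]=13<=B[j]=23 take 13, i++
i=5 j=4: A[i]=17<=B[j]=23 take 17, i++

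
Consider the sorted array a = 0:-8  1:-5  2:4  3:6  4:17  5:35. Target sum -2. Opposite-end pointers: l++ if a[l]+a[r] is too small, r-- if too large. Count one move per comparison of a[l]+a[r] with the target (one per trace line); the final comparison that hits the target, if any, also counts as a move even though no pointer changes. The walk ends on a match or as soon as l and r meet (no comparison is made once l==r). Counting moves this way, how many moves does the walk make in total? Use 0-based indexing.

[0,5] -8+35=27 >-2 → r--
[0,4] -8+17=9 >-2 → r--
[0,3] -8+6=-2 → found

3 moves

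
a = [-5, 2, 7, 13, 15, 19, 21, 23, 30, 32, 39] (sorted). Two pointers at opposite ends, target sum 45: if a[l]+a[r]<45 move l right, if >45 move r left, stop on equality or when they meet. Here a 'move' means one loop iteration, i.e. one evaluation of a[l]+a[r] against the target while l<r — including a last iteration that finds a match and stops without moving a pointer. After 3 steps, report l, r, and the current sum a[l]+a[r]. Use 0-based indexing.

[0,10] -5+39=34 <45 → l++
[1,10] 2+39=41 <45 → l++
[2,10] 7+39=46 >45 → r--

l=2, r=9, sum=39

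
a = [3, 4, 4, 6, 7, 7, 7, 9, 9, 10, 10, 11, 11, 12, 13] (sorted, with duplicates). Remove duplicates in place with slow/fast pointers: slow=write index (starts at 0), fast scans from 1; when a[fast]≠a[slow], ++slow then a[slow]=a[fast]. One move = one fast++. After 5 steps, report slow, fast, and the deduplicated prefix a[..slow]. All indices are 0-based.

slow=3, fast=6, prefix=[3, 4, 6, 7]

slow=0 fast=1: a[fast]=4≠a[slow]=3 write a[1]=4, slow++,fast++
slow=1 fast=2: a[fast]=4=a[slow] dup, fast++
slow=1 fast=3: a[fast]=6≠a[slow]=4 write a[2]=6, slow++,fast++
slow=2 fast=4: a[fast]=7≠a[slow]=6 write a[3]=7, slow++,fast++
slow=3 fast=5: a[fast]=7=a[slow] dup, fast++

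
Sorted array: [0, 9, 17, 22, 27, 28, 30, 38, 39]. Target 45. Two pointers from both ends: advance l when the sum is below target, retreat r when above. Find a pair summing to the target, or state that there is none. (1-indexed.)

(17, 28)

l=1 r=9: 0+39=39 <45, l++
l=2 r=9: 9+39=48 >45, r--
l=2 r=8: 9+38=47 >45, r--
l=2 r=7: 9+30=39 <45, l++
l=3 r=7: 17+30=47 >45, r--
l=3 r=6: 17+28=45, found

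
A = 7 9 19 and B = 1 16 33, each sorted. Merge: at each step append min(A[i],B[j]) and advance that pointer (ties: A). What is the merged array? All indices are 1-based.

[1, 7, 9, 16, 19, 33]

[i=1,j=1] A[i]=7>B[j]=1 take 1 → j++
[i=1,j=2] A[i]=7<=B[j]=16 take 7 → i++
[i=2,j=2] A[i]=9<=B[j]=16 take 9 → i++
[i=3,j=2] A[i]=19>B[j]=16 take 16 → j++
[i=3,j=3] A[i]=19<=B[j]=33 take 19 → i++
[i=4,j=3] A done, take B[j]=33 → j++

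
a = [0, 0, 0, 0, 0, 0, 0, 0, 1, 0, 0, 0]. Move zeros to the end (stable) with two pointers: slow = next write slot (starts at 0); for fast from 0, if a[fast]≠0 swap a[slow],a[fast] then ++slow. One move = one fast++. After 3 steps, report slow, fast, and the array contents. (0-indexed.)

slow=0, fast=3, a=[0, 0, 0, 0, 0, 0, 0, 0, 1, 0, 0, 0]

(s=0,f=0) a[fast]=0 → fast++
(s=0,f=1) a[fast]=0 → fast++
(s=0,f=2) a[fast]=0 → fast++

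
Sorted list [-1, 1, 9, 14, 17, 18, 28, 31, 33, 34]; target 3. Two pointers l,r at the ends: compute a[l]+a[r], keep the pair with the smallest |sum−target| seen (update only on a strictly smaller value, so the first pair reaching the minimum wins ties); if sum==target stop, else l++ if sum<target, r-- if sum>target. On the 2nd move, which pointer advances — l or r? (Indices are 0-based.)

r

l=0 r=9: -1+34=33 d=30 *, r--
l=0 r=8: -1+33=32 d=29 *, r--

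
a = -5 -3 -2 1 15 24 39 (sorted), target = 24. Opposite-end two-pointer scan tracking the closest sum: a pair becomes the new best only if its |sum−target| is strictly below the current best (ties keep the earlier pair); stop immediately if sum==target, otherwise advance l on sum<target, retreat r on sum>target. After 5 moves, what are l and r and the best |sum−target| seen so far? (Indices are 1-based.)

l=4, r=5, best |Δ|=1

[1,7] -5+39=34 d=10 * → r--
[1,6] -5+24=19 d=5 * → l++
[2,6] -3+24=21 d=3 * → l++
[3,6] -2+24=22 d=2 * → l++
[4,6] 1+24=25 d=1 * → r--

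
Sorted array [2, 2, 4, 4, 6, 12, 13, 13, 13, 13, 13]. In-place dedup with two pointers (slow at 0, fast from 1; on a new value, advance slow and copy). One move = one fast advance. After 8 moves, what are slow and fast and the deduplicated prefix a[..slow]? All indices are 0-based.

slow=0 fast=1: a[fast]=2=a[slow] dup, fast++
slow=0 fast=2: a[fast]=4≠a[slow]=2 write a[1]=4, slow++,fast++
slow=1 fast=3: a[fast]=4=a[slow] dup, fast++
slow=1 fast=4: a[fast]=6≠a[slow]=4 write a[2]=6, slow++,fast++
slow=2 fast=5: a[fast]=12≠a[slow]=6 write a[3]=12, slow++,fast++
slow=3 fast=6: a[fast]=13≠a[slow]=12 write a[4]=13, slow++,fast++
slow=4 fast=7: a[fast]=13=a[slow] dup, fast++
slow=4 fast=8: a[fast]=13=a[slow] dup, fast++

slow=4, fast=9, prefix=[2, 4, 6, 12, 13]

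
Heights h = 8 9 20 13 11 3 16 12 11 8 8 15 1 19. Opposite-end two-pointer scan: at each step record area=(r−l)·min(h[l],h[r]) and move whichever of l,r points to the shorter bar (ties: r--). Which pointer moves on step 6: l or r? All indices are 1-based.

l=1 r=14: min(8,19)*13=104 best=104 *, l++
l=2 r=14: min(9,19)*12=108 best=108 *, l++
l=3 r=14: min(20,19)*11=209 best=209 *, r--
l=3 r=13: min(20,1)*10=10 best=209, r--
l=3 r=12: min(20,15)*9=135 best=209, r--
l=3 r=11: min(20,8)*8=64 best=209, r--

r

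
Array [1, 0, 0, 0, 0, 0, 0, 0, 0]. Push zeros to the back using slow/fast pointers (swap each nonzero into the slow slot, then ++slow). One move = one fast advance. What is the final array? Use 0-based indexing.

(s=0,f=0) a[fast]=1≠0 swap→a[0]=1 → slow++,fast++
(s=1,f=1) a[fast]=0 → fast++
(s=1,f=2) a[fast]=0 → fast++
(s=1,f=3) a[fast]=0 → fast++
(s=1,f=4) a[fast]=0 → fast++
(s=1,f=5) a[fast]=0 → fast++
(s=1,f=6) a[fast]=0 → fast++
(s=1,f=7) a[fast]=0 → fast++
(s=1,f=8) a[fast]=0 → fast++

[1, 0, 0, 0, 0, 0, 0, 0, 0]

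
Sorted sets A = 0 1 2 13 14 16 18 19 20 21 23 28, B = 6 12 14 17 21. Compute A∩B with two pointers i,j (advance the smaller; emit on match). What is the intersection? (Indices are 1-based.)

intersection = [14, 21]

i=1 j=1: 0<6, i++
i=2 j=1: 1<6, i++
i=3 j=1: 2<6, i++
i=4 j=1: 13>6, j++
i=4 j=2: 13>12, j++
i=4 j=3: 13<14, i++
i=5 j=3: 14==14 emit, i++,j++
i=6 j=4: 16<17, i++
i=7 j=4: 18>17, j++
i=7 j=5: 18<21, i++
i=8 j=5: 19<21, i++
i=9 j=5: 20<21, i++
i=10 j=5: 21==21 emit, i++,j++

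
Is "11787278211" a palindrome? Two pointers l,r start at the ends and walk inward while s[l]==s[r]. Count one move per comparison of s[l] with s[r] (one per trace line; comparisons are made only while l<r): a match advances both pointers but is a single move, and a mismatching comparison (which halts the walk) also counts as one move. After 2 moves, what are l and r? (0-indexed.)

l=0 r=10: '1'=='1', l++,r--
l=1 r=9: '1'=='1', l++,r--

l=2, r=8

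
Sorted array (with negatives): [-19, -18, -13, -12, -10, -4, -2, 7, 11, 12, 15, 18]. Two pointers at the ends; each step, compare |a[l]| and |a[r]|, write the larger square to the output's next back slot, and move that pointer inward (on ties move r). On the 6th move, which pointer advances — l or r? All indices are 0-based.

r

[0,11] |-19|>|18| out[11]=361 → l++
[1,11] |-18|<=|18| out[10]=324 → r--
[1,10] |-18|>|15| out[9]=324 → l++
[2,10] |-13|<=|15| out[8]=225 → r--
[2,9] |-13|>|12| out[7]=169 → l++
[3,9] |-12|<=|12| out[6]=144 → r--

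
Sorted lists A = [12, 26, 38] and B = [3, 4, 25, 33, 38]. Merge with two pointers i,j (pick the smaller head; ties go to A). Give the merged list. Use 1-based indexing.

i=1 j=1: A[i]=12>B[j]=3 take 3, j++
i=1 j=2: A[i]=12>B[j]=4 take 4, j++
i=1 j=3: A[i]=12<=B[j]=25 take 12, i++
i=2 j=3: A[i]=26>B[j]=25 take 25, j++
i=2 j=4: A[i]=26<=B[j]=33 take 26, i++
i=3 j=4: A[i]=38>B[j]=33 take 33, j++
i=3 j=5: A[i]=38<=B[j]=38 take 38, i++
i=4 j=5: A done, take B[j]=38, j++

[3, 4, 12, 25, 26, 33, 38, 38]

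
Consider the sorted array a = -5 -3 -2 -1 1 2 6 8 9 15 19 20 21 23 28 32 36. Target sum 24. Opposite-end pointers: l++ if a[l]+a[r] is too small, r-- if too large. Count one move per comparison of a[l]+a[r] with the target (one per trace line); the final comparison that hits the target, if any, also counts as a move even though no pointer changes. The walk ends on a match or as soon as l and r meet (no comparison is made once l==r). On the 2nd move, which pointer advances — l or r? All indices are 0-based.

r

[0,16] -5+36=31 >24 → r--
[0,15] -5+32=27 >24 → r--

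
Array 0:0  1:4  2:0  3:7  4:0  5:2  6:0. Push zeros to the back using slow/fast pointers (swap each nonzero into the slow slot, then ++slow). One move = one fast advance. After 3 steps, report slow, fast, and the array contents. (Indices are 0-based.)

(s=0,f=0) a[fast]=0 → fast++
(s=0,f=1) a[fast]=4≠0 swap→a[0]=4 → slow++,fast++
(s=1,f=2) a[fast]=0 → fast++

slow=1, fast=3, a=[4, 0, 0, 7, 0, 2, 0]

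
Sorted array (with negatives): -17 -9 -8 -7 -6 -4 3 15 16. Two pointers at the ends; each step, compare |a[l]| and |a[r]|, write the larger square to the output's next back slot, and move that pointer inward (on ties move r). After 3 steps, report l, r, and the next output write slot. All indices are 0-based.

[0,8] |-17|>|16| out[8]=289 → l++
[1,8] |-9|<=|16| out[7]=256 → r--
[1,7] |-9|<=|15| out[6]=225 → r--

l=1, r=6, next write slot=5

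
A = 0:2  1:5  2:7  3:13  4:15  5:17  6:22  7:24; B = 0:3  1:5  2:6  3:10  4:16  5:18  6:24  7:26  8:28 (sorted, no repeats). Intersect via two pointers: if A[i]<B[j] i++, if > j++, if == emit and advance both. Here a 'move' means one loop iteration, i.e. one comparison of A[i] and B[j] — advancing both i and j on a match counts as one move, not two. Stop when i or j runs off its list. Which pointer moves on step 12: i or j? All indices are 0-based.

[i=0,j=0] 2<3 → i++
[i=1,j=0] 5>3 → j++
[i=1,j=1] 5==5 emit → i++,j++
[i=2,j=2] 7>6 → j++
[i=2,j=3] 7<10 → i++
[i=3,j=3] 13>10 → j++
[i=3,j=4] 13<16 → i++
[i=4,j=4] 15<16 → i++
[i=5,j=4] 17>16 → j++
[i=5,j=5] 17<18 → i++
[i=6,j=5] 22>18 → j++
[i=6,j=6] 22<24 → i++

i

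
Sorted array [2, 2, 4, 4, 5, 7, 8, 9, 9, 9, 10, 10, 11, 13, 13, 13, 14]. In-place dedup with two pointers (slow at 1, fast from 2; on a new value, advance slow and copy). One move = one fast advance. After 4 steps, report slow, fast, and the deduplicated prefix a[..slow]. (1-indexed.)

slow=1 fast=2: a[fast]=2=a[slow] dup, fast++
slow=1 fast=3: a[fast]=4≠a[slow]=2 write a[2]=4, slow++,fast++
slow=2 fast=4: a[fast]=4=a[slow] dup, fast++
slow=2 fast=5: a[fast]=5≠a[slow]=4 write a[3]=5, slow++,fast++

slow=3, fast=6, prefix=[2, 4, 5]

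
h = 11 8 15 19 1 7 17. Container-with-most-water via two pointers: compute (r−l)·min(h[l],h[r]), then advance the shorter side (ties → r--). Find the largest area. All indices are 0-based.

l=0 r=6: min(11,17)*6=66 best=66 *, l++
l=1 r=6: min(8,17)*5=40 best=66, l++
l=2 r=6: min(15,17)*4=60 best=66, l++
l=3 r=6: min(19,17)*3=51 best=66, r--
l=3 r=5: min(19,7)*2=14 best=66, r--
l=3 r=4: min(19,1)*1=1 best=66, r--

max area = 66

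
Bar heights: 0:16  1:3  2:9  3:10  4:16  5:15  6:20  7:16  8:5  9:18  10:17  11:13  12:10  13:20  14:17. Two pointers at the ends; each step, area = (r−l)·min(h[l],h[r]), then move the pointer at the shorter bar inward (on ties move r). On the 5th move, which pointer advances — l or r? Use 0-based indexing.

l

[0,14] min(16,17)*14=224 best=224 * → l++
[1,14] min(3,17)*13=39 best=224 → l++
[2,14] min(9,17)*12=108 best=224 → l++
[3,14] min(10,17)*11=110 best=224 → l++
[4,14] min(16,17)*10=160 best=224 → l++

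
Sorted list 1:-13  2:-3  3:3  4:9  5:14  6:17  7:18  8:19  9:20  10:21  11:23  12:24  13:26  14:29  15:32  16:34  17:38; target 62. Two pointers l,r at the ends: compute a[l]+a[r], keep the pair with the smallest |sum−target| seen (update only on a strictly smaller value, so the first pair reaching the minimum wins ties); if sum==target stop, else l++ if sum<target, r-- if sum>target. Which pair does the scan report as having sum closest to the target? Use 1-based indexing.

[1,17] -13+38=25 d=37 * → l++
[2,17] -3+38=35 d=27 * → l++
[3,17] 3+38=41 d=21 * → l++
[4,17] 9+38=47 d=15 * → l++
[5,17] 14+38=52 d=10 * → l++
[6,17] 17+38=55 d=7 * → l++
[7,17] 18+38=56 d=6 * → l++
[8,17] 19+38=57 d=5 * → l++
[9,17] 20+38=58 d=4 * → l++
[10,17] 21+38=59 d=3 * → l++
[11,17] 23+38=61 d=1 * → l++
[12,17] 24+38=62 d=0 * → stop

pair (24, 38) with sum 62 (|Δ|=0)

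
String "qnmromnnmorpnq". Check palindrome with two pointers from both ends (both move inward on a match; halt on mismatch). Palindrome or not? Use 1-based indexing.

not a palindrome (mismatch at 3,12)

l=1 r=14: 'q'=='q', l++,r--
l=2 r=13: 'n'=='n', l++,r--
l=3 r=12: 'm'!='p', stop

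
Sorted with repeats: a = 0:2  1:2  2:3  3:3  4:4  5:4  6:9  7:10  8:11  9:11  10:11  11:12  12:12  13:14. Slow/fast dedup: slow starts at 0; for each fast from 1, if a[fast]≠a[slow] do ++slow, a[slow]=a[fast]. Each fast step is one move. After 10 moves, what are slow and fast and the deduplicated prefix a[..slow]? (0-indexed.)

slow=0 fast=1: a[fast]=2=a[slow] dup, fast++
slow=0 fast=2: a[fast]=3≠a[slow]=2 write a[1]=3, slow++,fast++
slow=1 fast=3: a[fast]=3=a[slow] dup, fast++
slow=1 fast=4: a[fast]=4≠a[slow]=3 write a[2]=4, slow++,fast++
slow=2 fast=5: a[fast]=4=a[slow] dup, fast++
slow=2 fast=6: a[fast]=9≠a[slow]=4 write a[3]=9, slow++,fast++
slow=3 fast=7: a[fast]=10≠a[slow]=9 write a[4]=10, slow++,fast++
slow=4 fast=8: a[fast]=11≠a[slow]=10 write a[5]=11, slow++,fast++
slow=5 fast=9: a[fast]=11=a[slow] dup, fast++
slow=5 fast=10: a[fast]=11=a[slow] dup, fast++

slow=5, fast=11, prefix=[2, 3, 4, 9, 10, 11]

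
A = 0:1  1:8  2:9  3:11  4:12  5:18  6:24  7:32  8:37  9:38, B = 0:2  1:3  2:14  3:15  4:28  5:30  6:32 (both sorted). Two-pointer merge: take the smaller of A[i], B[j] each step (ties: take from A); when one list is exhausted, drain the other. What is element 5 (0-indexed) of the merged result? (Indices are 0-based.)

[i=0,j=0] A[i]=1<=B[j]=2 take 1 → i++
[i=1,j=0] A[i]=8>B[j]=2 take 2 → j++
[i=1,j=1] A[i]=8>B[j]=3 take 3 → j++
[i=1,j=2] A[i]=8<=B[j]=14 take 8 → i++
[i=2,j=2] A[i]=9<=B[j]=14 take 9 → i++
[i=3,j=2] A[i]=11<=B[j]=14 take 11 → i++
[i=4,j=2] A[i]=12<=B[j]=14 take 12 → i++
[i=5,j=2] A[i]=18>B[j]=14 take 14 → j++
[i=5,j=3] A[i]=18>B[j]=15 take 15 → j++
[i=5,j=4] A[i]=18<=B[j]=28 take 18 → i++
[i=6,j=4] A[i]=24<=B[j]=28 take 24 → i++
[i=7,j=4] A[i]=32>B[j]=28 take 28 → j++
[i=7,j=5] A[i]=32>B[j]=30 take 30 → j++
[i=7,j=6] A[i]=32<=B[j]=32 take 32 → i++
[i=8,j=6] A[i]=37>B[j]=32 take 32 → j++
[i=8,j=7] B done, take A[i]=37 → i++
[i=9,j=7] B done, take A[i]=38 → i++

merged[5] = 11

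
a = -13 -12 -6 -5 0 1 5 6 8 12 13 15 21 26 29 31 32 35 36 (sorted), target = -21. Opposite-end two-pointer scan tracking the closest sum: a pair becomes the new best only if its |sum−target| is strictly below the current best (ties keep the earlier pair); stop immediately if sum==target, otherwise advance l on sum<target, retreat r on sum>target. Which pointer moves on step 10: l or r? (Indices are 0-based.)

l=0 r=18: -13+36=23 d=44 *, r--
l=0 r=17: -13+35=22 d=43 *, r--
l=0 r=16: -13+32=19 d=40 *, r--
l=0 r=15: -13+31=18 d=39 *, r--
l=0 r=14: -13+29=16 d=37 *, r--
l=0 r=13: -13+26=13 d=34 *, r--
l=0 r=12: -13+21=8 d=29 *, r--
l=0 r=11: -13+15=2 d=23 *, r--
l=0 r=10: -13+13=0 d=21 *, r--
l=0 r=9: -13+12=-1 d=20 *, r--

r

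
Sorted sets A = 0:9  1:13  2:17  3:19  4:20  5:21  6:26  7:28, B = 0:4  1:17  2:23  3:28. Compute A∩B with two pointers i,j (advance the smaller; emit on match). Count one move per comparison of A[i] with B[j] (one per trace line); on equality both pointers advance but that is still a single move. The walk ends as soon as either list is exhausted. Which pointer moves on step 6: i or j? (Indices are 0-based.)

i

[i=0,j=0] 9>4 → j++
[i=0,j=1] 9<17 → i++
[i=1,j=1] 13<17 → i++
[i=2,j=1] 17==17 emit → i++,j++
[i=3,j=2] 19<23 → i++
[i=4,j=2] 20<23 → i++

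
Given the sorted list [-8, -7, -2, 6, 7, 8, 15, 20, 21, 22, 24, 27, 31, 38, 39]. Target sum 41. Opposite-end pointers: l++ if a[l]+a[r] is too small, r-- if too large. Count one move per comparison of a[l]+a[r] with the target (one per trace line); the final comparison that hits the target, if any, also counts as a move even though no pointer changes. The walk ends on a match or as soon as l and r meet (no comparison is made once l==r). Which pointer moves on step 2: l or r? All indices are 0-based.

[0,14] -8+39=31 <41 → l++
[1,14] -7+39=32 <41 → l++

l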